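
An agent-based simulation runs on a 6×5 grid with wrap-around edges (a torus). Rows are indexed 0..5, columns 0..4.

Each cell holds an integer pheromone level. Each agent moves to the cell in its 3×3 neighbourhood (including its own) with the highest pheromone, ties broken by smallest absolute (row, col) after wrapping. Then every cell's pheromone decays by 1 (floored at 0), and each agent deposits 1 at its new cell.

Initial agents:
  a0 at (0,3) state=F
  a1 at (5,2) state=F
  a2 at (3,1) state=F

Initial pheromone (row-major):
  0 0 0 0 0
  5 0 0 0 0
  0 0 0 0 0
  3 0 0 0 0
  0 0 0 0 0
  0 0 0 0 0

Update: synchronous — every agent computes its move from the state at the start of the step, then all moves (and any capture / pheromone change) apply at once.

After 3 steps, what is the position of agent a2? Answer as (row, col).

t=1: a0@(0,2) a1@(0,1) a2@(3,0) | pheromone: 0 1 1 0 0 / 4 0 0 0 0 / 0 0 0 0 0 / 3 0 0 0 0 / 0 0 0 0 0 / 0 0 0 0 0
t=2: a0@(0,1) a1@(1,0) a2@(3,0) | pheromone: 0 1 0 0 0 / 4 0 0 0 0 / 0 0 0 0 0 / 3 0 0 0 0 / 0 0 0 0 0 / 0 0 0 0 0
t=3: a0@(1,0) a1@(1,0) a2@(3,0) | pheromone: 0 0 0 0 0 / 5 0 0 0 0 / 0 0 0 0 0 / 3 0 0 0 0 / 0 0 0 0 0 / 0 0 0 0 0

(3, 0)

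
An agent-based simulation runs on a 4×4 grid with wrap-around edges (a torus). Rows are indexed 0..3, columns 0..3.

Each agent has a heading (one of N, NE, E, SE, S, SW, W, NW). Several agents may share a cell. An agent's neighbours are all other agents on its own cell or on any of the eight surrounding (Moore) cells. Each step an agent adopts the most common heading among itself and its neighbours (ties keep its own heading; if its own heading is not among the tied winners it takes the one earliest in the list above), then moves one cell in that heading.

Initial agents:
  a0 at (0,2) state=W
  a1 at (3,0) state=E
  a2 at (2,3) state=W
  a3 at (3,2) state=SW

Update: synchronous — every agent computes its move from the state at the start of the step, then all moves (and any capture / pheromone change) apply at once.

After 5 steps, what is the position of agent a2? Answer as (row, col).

t=1: a0@(0,1):W a1@(3,1):E a2@(2,2):W a3@(3,1):W
t=2: a0@(0,0):W a1@(3,0):W a2@(2,1):W a3@(3,0):W
t=3: a0@(0,3):W a1@(3,3):W a2@(2,0):W a3@(3,3):W
t=4: a0@(0,2):W a1@(3,2):W a2@(2,3):W a3@(3,2):W
t=5: a0@(0,1):W a1@(3,1):W a2@(2,2):W a3@(3,1):W

(2, 2)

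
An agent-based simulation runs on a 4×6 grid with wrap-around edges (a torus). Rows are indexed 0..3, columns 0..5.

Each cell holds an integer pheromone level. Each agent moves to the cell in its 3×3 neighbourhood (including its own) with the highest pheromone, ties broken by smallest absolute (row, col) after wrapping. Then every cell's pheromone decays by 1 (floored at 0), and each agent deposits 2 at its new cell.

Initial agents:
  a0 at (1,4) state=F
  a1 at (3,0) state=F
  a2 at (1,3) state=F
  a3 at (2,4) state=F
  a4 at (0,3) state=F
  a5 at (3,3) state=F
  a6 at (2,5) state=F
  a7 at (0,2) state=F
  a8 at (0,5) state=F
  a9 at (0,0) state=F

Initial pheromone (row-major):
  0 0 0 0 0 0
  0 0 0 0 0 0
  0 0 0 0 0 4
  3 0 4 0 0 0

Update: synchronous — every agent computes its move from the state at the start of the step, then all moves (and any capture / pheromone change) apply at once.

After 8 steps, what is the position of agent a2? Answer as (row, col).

(3, 2)

t=1: a0@(2,5) a1@(2,5) a2@(0,2) a3@(2,5) a4@(3,2) a5@(3,2) a6@(2,5) a7@(3,2) a8@(3,0) a9@(3,0) | pheromone: 0 0 2 0 0 0 / 0 0 0 0 0 0 / 0 0 0 0 0 11 / 6 0 9 0 0 0
t=2: a0@(2,5) a1@(2,5) a2@(3,2) a3@(2,5) a4@(3,2) a5@(3,2) a6@(2,5) a7@(3,2) a8@(2,5) a9@(2,5) | pheromone: 0 0 1 0 0 0 / 0 0 0 0 0 0 / 0 0 0 0 0 22 / 5 0 16 0 0 0
t=3: a0@(2,5) a1@(2,5) a2@(3,2) a3@(2,5) a4@(3,2) a5@(3,2) a6@(2,5) a7@(3,2) a8@(2,5) a9@(2,5) | pheromone: 0 0 0 0 0 0 / 0 0 0 0 0 0 / 0 0 0 0 0 33 / 4 0 23 0 0 0
t=4: a0@(2,5) a1@(2,5) a2@(3,2) a3@(2,5) a4@(3,2) a5@(3,2) a6@(2,5) a7@(3,2) a8@(2,5) a9@(2,5) | pheromone: 0 0 0 0 0 0 / 0 0 0 0 0 0 / 0 0 0 0 0 44 / 3 0 30 0 0 0
t=5: a0@(2,5) a1@(2,5) a2@(3,2) a3@(2,5) a4@(3,2) a5@(3,2) a6@(2,5) a7@(3,2) a8@(2,5) a9@(2,5) | pheromone: 0 0 0 0 0 0 / 0 0 0 0 0 0 / 0 0 0 0 0 55 / 2 0 37 0 0 0
t=6: a0@(2,5) a1@(2,5) a2@(3,2) a3@(2,5) a4@(3,2) a5@(3,2) a6@(2,5) a7@(3,2) a8@(2,5) a9@(2,5) | pheromone: 0 0 0 0 0 0 / 0 0 0 0 0 0 / 0 0 0 0 0 66 / 1 0 44 0 0 0
t=7: a0@(2,5) a1@(2,5) a2@(3,2) a3@(2,5) a4@(3,2) a5@(3,2) a6@(2,5) a7@(3,2) a8@(2,5) a9@(2,5) | pheromone: 0 0 0 0 0 0 / 0 0 0 0 0 0 / 0 0 0 0 0 77 / 0 0 51 0 0 0
t=8: a0@(2,5) a1@(2,5) a2@(3,2) a3@(2,5) a4@(3,2) a5@(3,2) a6@(2,5) a7@(3,2) a8@(2,5) a9@(2,5) | pheromone: 0 0 0 0 0 0 / 0 0 0 0 0 0 / 0 0 0 0 0 88 / 0 0 58 0 0 0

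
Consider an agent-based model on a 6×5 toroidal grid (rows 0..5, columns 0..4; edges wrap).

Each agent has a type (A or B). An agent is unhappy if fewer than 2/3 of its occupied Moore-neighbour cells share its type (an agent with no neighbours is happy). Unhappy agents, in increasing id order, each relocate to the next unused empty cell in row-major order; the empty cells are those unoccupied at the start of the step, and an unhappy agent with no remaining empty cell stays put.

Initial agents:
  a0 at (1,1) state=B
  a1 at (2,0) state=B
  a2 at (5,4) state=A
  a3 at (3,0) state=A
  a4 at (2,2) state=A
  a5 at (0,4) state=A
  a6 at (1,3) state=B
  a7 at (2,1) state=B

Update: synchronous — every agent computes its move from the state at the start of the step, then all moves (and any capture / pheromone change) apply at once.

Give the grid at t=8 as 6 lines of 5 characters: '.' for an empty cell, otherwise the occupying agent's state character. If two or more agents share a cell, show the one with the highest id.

t=1: a0@(1,1):B a1@(2,0):B a2@(5,4):A a3@(0,0):A a4@(0,1):A a5@(0,2):A a6@(0,3):B a7@(1,0):B
t=2: a0@(0,4):B a1@(2,0):B a2@(1,2):A a3@(1,3):A a4@(1,4):A a5@(2,1):A a6@(2,2):B a7@(2,3):B
t=3: a0@(0,0):B a1@(0,1):B a2@(0,2):A a3@(0,3):A a4@(1,0):A a5@(1,1):A a6@(2,4):B a7@(3,0):B
t=4: a0@(0,4):B a1@(1,2):B a2@(0,2):A a3@(0,3):A a4@(1,3):A a5@(1,4):A a6@(2,0):B a7@(3,0):B
t=5: a0@(0,0):B a1@(0,1):B a2@(0,2):A a3@(1,0):A a4@(1,1):A a5@(2,1):A a6@(2,2):B a7@(3,0):B
t=6: a0@(0,3):B a1@(0,4):B a2@(1,2):A a3@(1,3):A a4@(1,4):A a5@(2,0):A a6@(2,3):B a7@(2,4):B
t=7: a0@(0,0):B a1@(0,1):B a2@(0,2):A a3@(1,0):A a4@(1,1):A a5@(2,1):A a6@(2,2):B a7@(3,0):B
t=8: a0@(0,3):B a1@(0,4):B a2@(1,2):A a3@(1,3):A a4@(1,4):A a5@(2,0):A a6@(2,3):B a7@(2,4):B

...BB
..AAA
A..BB
.....
.....
.....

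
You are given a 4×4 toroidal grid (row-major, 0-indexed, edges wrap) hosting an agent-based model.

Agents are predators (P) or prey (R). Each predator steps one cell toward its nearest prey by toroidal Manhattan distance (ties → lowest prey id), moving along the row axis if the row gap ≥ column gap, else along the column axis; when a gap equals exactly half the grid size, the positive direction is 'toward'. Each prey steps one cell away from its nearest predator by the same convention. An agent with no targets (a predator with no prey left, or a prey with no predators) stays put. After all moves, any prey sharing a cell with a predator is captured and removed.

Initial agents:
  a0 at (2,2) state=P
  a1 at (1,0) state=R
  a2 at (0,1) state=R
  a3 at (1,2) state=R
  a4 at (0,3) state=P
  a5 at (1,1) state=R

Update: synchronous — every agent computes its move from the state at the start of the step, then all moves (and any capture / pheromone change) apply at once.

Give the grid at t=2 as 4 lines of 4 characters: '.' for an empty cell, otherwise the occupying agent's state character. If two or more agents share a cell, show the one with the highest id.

..P.
....
...P
RRR.

t=1: a0@(1,2):P a1@(2,0):R a2@(0,0):R a3@(0,2):R a4@(1,3):P a5@(0,1):R
t=2: a0@(0,2):P a1@(3,0):R a2@(3,0):R a3@(3,2):R a4@(2,3):P a5@(3,1):R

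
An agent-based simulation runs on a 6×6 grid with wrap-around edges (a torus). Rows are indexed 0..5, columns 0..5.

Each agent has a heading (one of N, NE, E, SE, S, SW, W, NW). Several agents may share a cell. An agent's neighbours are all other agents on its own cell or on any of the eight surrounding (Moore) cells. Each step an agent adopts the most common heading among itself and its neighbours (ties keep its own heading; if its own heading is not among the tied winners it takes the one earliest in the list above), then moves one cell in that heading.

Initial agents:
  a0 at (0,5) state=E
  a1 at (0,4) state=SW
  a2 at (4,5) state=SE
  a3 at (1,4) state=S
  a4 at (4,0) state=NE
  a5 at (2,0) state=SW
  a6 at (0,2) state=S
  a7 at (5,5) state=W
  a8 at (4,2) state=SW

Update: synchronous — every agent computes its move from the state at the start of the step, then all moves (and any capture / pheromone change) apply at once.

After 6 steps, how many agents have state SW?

t=1: a0@(0,0):E a1@(1,3):SW a2@(5,0):SE a3@(2,4):S a4@(3,1):NE a5@(3,5):SW a6@(1,2):S a7@(5,4):W a8@(5,1):SW
t=2: a0@(0,1):E a1@(2,3):S a2@(0,1):SE a3@(3,3):SW a4@(2,2):NE a5@(4,4):SW a6@(2,2):S a7@(5,3):W a8@(0,0):SW
t=3: a0@(0,2):E a1@(3,3):S a2@(1,2):SE a3@(4,2):SW a4@(3,2):S a5@(5,3):SW a6@(3,2):S a7@(5,2):W a8@(1,5):SW
t=4: a0@(0,3):E a1@(4,3):S a2@(2,3):SE a3@(5,2):S a4@(4,2):S a5@(0,2):SW a6@(4,2):S a7@(0,1):SW a8@(2,4):SW
t=5: a0@(0,4):E a1@(5,3):S a2@(3,4):SE a3@(0,2):S a4@(5,2):S a5@(1,1):SW a6@(5,2):S a7@(1,0):SW a8@(3,3):SW
t=6: a0@(0,5):E a1@(0,3):S a2@(4,5):SE a3@(1,2):S a4@(0,2):S a5@(2,0):SW a6@(0,2):S a7@(2,5):SW a8@(4,2):SW

3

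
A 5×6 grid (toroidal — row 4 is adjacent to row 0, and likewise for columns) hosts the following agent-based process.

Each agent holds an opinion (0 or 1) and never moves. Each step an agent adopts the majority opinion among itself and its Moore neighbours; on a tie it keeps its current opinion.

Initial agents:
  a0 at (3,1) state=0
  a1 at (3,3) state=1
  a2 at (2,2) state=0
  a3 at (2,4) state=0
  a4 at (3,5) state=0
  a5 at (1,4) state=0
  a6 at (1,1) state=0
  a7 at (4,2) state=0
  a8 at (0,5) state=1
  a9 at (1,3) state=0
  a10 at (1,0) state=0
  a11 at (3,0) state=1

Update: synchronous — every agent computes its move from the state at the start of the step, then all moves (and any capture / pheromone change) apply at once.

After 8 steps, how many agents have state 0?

t=1: a0@(3,1):0 a1@(3,3):0 a2@(2,2):0 a3@(2,4):0 a4@(3,5):0 a5@(1,4):0 a6@(1,1):0 a7@(4,2):0 a8@(0,5):0 a9@(1,3):0 a10@(1,0):0 a11@(3,0):0
t=2: (unchanged — steady state)

12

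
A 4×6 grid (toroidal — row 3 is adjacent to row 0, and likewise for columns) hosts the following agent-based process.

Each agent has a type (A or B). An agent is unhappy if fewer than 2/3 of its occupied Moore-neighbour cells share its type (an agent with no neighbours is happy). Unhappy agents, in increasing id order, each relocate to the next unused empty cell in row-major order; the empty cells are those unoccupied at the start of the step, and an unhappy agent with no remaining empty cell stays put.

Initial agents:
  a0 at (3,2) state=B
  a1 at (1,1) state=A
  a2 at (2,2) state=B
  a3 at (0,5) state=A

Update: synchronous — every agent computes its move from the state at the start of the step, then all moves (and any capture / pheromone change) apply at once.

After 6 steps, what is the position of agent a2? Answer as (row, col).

(1, 0)

t=1: a0@(3,2):B a1@(0,0):A a2@(0,1):B a3@(0,5):A
t=2: a0@(3,2):B a1@(0,2):A a2@(0,3):B a3@(0,5):A
t=3: a0@(0,0):B a1@(0,1):A a2@(0,4):B a3@(0,5):A
t=4: a0@(0,2):B a1@(0,3):A a2@(1,0):B a3@(1,1):A
t=5: a0@(0,0):B a1@(0,1):A a2@(0,4):B a3@(0,5):A
t=6: a0@(0,2):B a1@(0,3):A a2@(1,0):B a3@(1,1):A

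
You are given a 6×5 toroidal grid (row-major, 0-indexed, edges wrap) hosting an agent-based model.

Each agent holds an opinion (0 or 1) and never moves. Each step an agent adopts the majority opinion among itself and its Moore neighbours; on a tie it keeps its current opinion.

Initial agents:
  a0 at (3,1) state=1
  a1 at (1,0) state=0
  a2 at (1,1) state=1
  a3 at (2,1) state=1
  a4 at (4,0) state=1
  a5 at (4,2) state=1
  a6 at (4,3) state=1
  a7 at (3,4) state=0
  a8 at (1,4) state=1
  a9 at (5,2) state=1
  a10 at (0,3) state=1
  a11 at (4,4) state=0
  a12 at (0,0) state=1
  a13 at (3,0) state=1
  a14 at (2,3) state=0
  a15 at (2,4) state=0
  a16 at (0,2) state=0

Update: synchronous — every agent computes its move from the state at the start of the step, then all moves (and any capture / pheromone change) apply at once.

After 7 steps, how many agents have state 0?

t=1: a0@(3,1):1 a1@(1,0):1 a2@(1,1):1 a3@(2,1):1 a4@(4,0):1 a5@(4,2):1 a6@(4,3):1 a7@(3,4):0 a8@(1,4):1 a9@(5,2):1 a10@(0,3):1 a11@(4,4):1 a12@(0,0):1 a13@(3,0):1 a14@(2,3):0 a15@(2,4):0 a16@(0,2):1
t=2: a0@(3,1):1 a1@(1,0):1 a2@(1,1):1 a3@(2,1):1 a4@(4,0):1 a5@(4,2):1 a6@(4,3):1 a7@(3,4):1 a8@(1,4):1 a9@(5,2):1 a10@(0,3):1 a11@(4,4):1 a12@(0,0):1 a13@(3,0):1 a14@(2,3):0 a15@(2,4):0 a16@(0,2):1
t=3: a0@(3,1):1 a1@(1,0):1 a2@(1,1):1 a3@(2,1):1 a4@(4,0):1 a5@(4,2):1 a6@(4,3):1 a7@(3,4):1 a8@(1,4):1 a9@(5,2):1 a10@(0,3):1 a11@(4,4):1 a12@(0,0):1 a13@(3,0):1 a14@(2,3):0 a15@(2,4):1 a16@(0,2):1
t=4: a0@(3,1):1 a1@(1,0):1 a2@(1,1):1 a3@(2,1):1 a4@(4,0):1 a5@(4,2):1 a6@(4,3):1 a7@(3,4):1 a8@(1,4):1 a9@(5,2):1 a10@(0,3):1 a11@(4,4):1 a12@(0,0):1 a13@(3,0):1 a14@(2,3):1 a15@(2,4):1 a16@(0,2):1
t=5: (unchanged — steady state)

0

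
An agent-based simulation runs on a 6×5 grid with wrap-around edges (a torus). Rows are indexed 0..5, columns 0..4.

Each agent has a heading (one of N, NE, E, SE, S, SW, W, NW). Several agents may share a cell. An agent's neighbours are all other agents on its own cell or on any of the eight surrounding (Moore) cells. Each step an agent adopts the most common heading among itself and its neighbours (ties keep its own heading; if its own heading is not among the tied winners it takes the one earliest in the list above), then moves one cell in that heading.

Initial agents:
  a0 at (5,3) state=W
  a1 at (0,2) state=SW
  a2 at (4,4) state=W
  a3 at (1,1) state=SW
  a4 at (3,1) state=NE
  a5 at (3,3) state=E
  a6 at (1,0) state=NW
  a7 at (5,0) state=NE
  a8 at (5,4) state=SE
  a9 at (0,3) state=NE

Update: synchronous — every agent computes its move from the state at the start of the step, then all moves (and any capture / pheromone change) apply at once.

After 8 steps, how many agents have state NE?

t=1: a0@(5,2):W a1@(1,1):SW a2@(4,3):W a3@(2,0):SW a4@(2,2):NE a5@(3,4):E a6@(0,4):NW a7@(4,1):NE a8@(4,0):NE a9@(5,4):NE
t=2: a0@(5,1):W a1@(2,0):SW a2@(4,2):W a3@(3,4):SW a4@(1,3):NE a5@(3,0):E a6@(5,3):NW a7@(3,2):NE a8@(3,1):NE a9@(4,0):NE
t=3: a0@(5,0):W a1@(3,4):SW a2@(4,1):W a3@(4,3):SW a4@(0,4):NE a5@(2,1):NE a6@(4,2):NW a7@(2,3):NE a8@(2,2):NE a9@(3,1):NE
t=4: a0@(5,4):W a1@(4,3):SW a2@(4,0):W a3@(5,2):SW a4@(5,0):NE a5@(1,2):NE a6@(3,1):NW a7@(1,4):NE a8@(1,3):NE a9@(2,2):NE
t=5: a0@(5,3):W a1@(5,2):SW a2@(4,4):W a3@(0,1):SW a4@(5,4):W a5@(0,3):NE a6@(2,0):NW a7@(0,0):NE a8@(0,4):NE a9@(1,3):NE
t=6: a0@(5,2):W a1@(0,1):SW a2@(4,3):W a3@(1,0):SW a4@(5,3):W a5@(5,4):NE a6@(1,4):NW a7@(5,1):NE a8@(5,0):NE a9@(0,4):NE
t=7: a0@(5,1):W a1@(1,0):SW a2@(4,2):W a3@(2,4):SW a4@(5,2):W a5@(4,0):NE a6@(0,3):NW a7@(4,2):NE a8@(4,1):NE a9@(5,0):NE
t=8: a0@(4,2):NE a1@(2,4):SW a2@(4,1):W a3@(3,3):SW a4@(5,1):W a5@(3,1):NE a6@(5,2):NW a7@(4,1):W a8@(3,2):NE a9@(4,1):NE

4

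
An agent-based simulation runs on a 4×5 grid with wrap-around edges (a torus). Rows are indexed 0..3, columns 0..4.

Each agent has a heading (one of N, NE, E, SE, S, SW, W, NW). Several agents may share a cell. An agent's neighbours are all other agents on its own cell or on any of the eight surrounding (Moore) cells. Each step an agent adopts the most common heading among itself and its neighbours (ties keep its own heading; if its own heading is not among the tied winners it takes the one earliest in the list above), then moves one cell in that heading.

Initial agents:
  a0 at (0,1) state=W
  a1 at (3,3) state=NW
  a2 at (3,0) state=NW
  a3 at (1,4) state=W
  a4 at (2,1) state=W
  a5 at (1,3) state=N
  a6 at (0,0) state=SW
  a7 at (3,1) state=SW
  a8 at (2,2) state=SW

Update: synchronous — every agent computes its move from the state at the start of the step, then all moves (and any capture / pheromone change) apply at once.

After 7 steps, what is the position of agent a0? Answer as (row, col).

t=1: a0@(1,0):SW a1@(2,2):NW a2@(0,4):SW a3@(1,3):W a4@(3,0):SW a5@(0,3):N a6@(1,4):SW a7@(0,0):SW a8@(3,1):SW
t=2: a0@(2,4):SW a1@(1,1):NW a2@(1,3):SW a3@(2,2):SW a4@(0,4):SW a5@(1,2):SW a6@(2,3):SW a7@(1,4):SW a8@(0,0):SW
t=3: a0@(3,3):SW a1@(2,0):SW a2@(2,2):SW a3@(3,1):SW a4@(1,3):SW a5@(2,1):SW a6@(3,2):SW a7@(2,3):SW a8@(1,4):SW
t=4: a0@(0,2):SW a1@(3,4):SW a2@(3,1):SW a3@(0,0):SW a4@(2,2):SW a5@(3,0):SW a6@(0,1):SW a7@(3,2):SW a8@(2,3):SW
t=5: a0@(1,1):SW a1@(0,3):SW a2@(0,0):SW a3@(1,4):SW a4@(3,1):SW a5@(0,4):SW a6@(1,0):SW a7@(0,1):SW a8@(3,2):SW
t=6: a0@(2,0):SW a1@(1,2):SW a2@(1,4):SW a3@(2,3):SW a4@(0,0):SW a5@(1,3):SW a6@(2,4):SW a7@(1,0):SW a8@(0,1):SW
t=7: a0@(3,4):SW a1@(2,1):SW a2@(2,3):SW a3@(3,2):SW a4@(1,4):SW a5@(2,2):SW a6@(3,3):SW a7@(2,4):SW a8@(1,0):SW

(3, 4)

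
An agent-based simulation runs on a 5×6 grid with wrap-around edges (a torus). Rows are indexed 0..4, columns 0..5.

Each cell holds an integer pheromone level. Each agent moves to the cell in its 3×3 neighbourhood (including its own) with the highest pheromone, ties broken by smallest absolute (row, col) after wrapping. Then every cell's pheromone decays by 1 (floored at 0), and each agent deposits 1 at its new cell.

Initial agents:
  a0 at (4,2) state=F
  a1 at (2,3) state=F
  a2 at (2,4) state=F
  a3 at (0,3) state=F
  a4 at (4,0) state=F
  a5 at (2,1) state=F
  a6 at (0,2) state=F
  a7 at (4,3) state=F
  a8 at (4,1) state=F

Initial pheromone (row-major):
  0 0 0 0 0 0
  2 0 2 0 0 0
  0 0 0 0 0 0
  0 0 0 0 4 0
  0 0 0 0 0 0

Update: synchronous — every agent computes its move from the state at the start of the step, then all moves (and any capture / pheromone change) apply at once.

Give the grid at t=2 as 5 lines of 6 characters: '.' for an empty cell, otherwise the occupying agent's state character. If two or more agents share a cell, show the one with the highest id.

F.....
..F...
......
....F.
......

t=1: a0@(0,1) a1@(3,4) a2@(3,4) a3@(1,2) a4@(0,0) a5@(1,0) a6@(1,2) a7@(3,4) a8@(0,0) | pheromone: 2 1 0 0 0 0 / 2 0 3 0 0 0 / 0 0 0 0 0 0 / 0 0 0 0 6 0 / 0 0 0 0 0 0
t=2: a0@(1,2) a1@(3,4) a2@(3,4) a3@(1,2) a4@(0,0) a5@(0,0) a6@(1,2) a7@(3,4) a8@(0,0) | pheromone: 4 0 0 0 0 0 / 1 0 5 0 0 0 / 0 0 0 0 0 0 / 0 0 0 0 8 0 / 0 0 0 0 0 0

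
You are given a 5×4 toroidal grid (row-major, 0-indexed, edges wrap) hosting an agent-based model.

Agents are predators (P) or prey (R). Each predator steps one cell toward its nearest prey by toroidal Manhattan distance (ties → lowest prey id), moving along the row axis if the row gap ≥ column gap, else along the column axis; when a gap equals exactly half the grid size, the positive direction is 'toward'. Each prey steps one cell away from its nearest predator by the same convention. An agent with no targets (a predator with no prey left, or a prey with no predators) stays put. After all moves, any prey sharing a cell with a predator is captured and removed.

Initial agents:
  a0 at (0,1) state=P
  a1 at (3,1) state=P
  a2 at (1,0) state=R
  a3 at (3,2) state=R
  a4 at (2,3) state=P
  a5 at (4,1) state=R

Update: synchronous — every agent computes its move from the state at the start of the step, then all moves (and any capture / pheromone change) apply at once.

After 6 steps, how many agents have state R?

1

t=1: a0@(4,1):P a1@(3,2):P a2@(2,0):R a3@(3,3):R a4@(1,3):P a5@(3,1):R
t=2: a0@(3,1):P a1@(3,3):P a2@(3,0):R a3@(3,0):R a4@(2,3):P a5@(2,1):R
t=3: a0@(3,0):P a1@(3,0):P a4@(3,3):P a5@(1,1):R
t=4: a0@(2,0):P a1@(2,0):P a4@(2,3):P a5@(0,1):R
t=5: a0@(1,0):P a1@(1,0):P a4@(1,3):P a5@(4,1):R
t=6: a0@(0,0):P a1@(0,0):P a4@(0,3):P a5@(3,1):R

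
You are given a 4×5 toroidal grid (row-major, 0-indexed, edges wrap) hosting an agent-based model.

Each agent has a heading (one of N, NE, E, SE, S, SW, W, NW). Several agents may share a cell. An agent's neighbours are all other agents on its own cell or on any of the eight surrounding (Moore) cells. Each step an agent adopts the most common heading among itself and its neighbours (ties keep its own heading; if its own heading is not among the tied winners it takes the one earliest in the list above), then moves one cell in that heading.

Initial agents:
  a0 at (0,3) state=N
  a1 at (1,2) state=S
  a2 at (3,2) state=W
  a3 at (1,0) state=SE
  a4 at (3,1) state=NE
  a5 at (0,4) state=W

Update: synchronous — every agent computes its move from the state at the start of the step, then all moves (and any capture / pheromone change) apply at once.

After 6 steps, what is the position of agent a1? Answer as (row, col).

(3, 3)

t=1: a0@(0,2):W a1@(2,2):S a2@(3,1):W a3@(2,1):SE a4@(2,2):NE a5@(0,3):W
t=2: a0@(0,1):W a1@(3,2):S a2@(3,0):W a3@(3,2):SE a4@(1,3):NE a5@(0,2):W
t=3: a0@(0,0):W a1@(3,1):W a2@(3,4):W a3@(3,1):W a4@(0,4):NE a5@(0,1):W
t=4: a0@(0,4):W a1@(3,0):W a2@(3,3):W a3@(3,0):W a4@(0,3):W a5@(0,0):W
t=5: a0@(0,3):W a1@(3,4):W a2@(3,2):W a3@(3,4):W a4@(0,2):W a5@(0,4):W
t=6: a0@(0,2):W a1@(3,3):W a2@(3,1):W a3@(3,3):W a4@(0,1):W a5@(0,3):W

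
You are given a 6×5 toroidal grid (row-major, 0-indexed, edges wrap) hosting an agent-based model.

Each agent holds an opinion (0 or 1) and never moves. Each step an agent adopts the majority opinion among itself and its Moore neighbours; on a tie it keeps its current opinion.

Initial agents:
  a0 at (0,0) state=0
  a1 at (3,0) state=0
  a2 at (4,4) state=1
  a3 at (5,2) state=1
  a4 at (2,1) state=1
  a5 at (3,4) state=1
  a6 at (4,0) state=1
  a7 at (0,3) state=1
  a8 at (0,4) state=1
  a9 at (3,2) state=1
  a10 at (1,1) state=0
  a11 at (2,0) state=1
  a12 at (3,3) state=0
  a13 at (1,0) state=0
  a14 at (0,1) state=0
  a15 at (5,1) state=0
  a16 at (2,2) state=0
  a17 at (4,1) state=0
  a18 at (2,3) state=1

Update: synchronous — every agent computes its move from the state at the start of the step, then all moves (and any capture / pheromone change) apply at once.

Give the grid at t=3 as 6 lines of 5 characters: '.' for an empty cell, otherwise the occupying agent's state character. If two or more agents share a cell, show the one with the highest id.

t=1: a0@(0,0):0 a1@(3,0):1 a2@(4,4):1 a3@(5,2):0 a4@(2,1):0 a5@(3,4):1 a6@(4,0):1 a7@(0,3):1 a8@(0,4):1 a9@(3,2):1 a10@(1,1):0 a11@(2,0):1 a12@(3,3):1 a13@(1,0):0 a14@(0,1):0 a15@(5,1):0 a16@(2,2):0 a17@(4,1):0 a18@(2,3):1
t=2: (unchanged — steady state)

00.11
00...
1001.
1.111
10..1
.00..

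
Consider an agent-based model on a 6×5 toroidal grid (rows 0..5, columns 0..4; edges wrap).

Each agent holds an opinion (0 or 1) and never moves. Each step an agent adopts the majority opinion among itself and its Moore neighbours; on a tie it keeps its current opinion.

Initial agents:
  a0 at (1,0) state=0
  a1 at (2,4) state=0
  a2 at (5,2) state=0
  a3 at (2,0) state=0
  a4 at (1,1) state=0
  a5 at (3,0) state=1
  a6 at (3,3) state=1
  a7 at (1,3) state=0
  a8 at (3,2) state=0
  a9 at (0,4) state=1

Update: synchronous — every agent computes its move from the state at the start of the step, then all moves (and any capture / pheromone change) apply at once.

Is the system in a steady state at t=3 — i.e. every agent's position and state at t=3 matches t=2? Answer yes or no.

yes

t=1: a0@(1,0):0 a1@(2,4):0 a2@(5,2):0 a3@(2,0):0 a4@(1,1):0 a5@(3,0):0 a6@(3,3):0 a7@(1,3):0 a8@(3,2):0 a9@(0,4):0
t=2: (unchanged — steady state)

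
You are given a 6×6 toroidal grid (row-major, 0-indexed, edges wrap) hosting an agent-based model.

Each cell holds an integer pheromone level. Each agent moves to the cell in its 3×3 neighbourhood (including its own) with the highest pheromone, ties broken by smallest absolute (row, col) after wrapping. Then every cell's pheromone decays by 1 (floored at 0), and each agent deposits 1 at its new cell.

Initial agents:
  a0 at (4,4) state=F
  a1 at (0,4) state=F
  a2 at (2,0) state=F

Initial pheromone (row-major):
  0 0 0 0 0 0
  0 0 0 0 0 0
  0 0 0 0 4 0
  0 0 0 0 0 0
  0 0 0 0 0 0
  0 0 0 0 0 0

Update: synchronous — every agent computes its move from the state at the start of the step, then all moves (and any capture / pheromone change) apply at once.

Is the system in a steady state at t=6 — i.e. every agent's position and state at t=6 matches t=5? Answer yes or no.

t=1: a0@(3,3) a1@(0,3) a2@(1,0) | pheromone: 0 0 0 1 0 0 / 1 0 0 0 0 0 / 0 0 0 0 3 0 / 0 0 0 1 0 0 / 0 0 0 0 0 0 / 0 0 0 0 0 0
t=2: a0@(2,4) a1@(0,3) a2@(1,0) | pheromone: 0 0 0 1 0 0 / 1 0 0 0 0 0 / 0 0 0 0 3 0 / 0 0 0 0 0 0 / 0 0 0 0 0 0 / 0 0 0 0 0 0
t=3: (unchanged — steady state)

yes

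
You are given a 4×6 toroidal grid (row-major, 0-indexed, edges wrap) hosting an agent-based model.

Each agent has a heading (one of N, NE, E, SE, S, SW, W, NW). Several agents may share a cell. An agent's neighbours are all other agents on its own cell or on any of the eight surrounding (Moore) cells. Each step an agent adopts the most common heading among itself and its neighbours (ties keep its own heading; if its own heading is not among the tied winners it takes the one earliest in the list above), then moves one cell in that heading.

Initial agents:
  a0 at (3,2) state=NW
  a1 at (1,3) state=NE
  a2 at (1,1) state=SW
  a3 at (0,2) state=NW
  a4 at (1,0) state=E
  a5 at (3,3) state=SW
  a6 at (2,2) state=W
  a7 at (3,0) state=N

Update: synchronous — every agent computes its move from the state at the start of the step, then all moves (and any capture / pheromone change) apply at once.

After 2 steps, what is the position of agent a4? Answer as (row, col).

t=1: a0@(2,1):NW a1@(0,4):NE a2@(2,0):SW a3@(3,1):NW a4@(1,1):E a5@(2,2):NW a6@(3,1):SW a7@(2,0):N
t=2: a0@(1,0):NW a1@(3,5):NE a2@(3,5):SW a3@(2,0):NW a4@(0,0):NW a5@(1,1):NW a6@(2,0):NW a7@(3,5):SW

(0, 0)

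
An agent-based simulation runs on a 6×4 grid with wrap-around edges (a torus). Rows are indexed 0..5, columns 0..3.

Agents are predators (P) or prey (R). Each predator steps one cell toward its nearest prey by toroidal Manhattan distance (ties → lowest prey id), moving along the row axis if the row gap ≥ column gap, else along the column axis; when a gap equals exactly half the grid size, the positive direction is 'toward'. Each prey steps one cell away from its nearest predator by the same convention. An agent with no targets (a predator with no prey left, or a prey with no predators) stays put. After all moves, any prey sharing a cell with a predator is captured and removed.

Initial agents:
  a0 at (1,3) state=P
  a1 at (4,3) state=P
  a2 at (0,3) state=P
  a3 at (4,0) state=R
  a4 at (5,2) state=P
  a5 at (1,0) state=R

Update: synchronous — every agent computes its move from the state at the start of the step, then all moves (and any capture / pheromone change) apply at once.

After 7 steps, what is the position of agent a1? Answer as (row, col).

(4, 2)

t=1: a0@(1,0):P a1@(4,0):P a2@(1,3):P a3@(4,1):R a4@(5,3):P a5@(1,1):R
t=2: a0@(1,1):P a1@(4,1):P a2@(1,0):P a3@(4,2):R a4@(5,0):P a5@(1,2):R
t=3: a0@(1,2):P a1@(4,2):P a2@(1,1):P a3@(4,3):R a4@(5,1):P a5@(1,3):R
t=4: a0@(1,3):P a1@(4,3):P a2@(1,2):P a3@(4,0):R a4@(5,2):P a5@(1,0):R
t=5: a0@(1,0):P a1@(4,0):P a2@(1,3):P a3@(4,1):R a4@(5,3):P a5@(1,1):R
t=6: a0@(1,1):P a1@(4,1):P a2@(1,0):P a3@(4,2):R a4@(5,0):P a5@(1,2):R
t=7: a0@(1,2):P a1@(4,2):P a2@(1,1):P a3@(4,3):R a4@(5,1):P a5@(1,3):R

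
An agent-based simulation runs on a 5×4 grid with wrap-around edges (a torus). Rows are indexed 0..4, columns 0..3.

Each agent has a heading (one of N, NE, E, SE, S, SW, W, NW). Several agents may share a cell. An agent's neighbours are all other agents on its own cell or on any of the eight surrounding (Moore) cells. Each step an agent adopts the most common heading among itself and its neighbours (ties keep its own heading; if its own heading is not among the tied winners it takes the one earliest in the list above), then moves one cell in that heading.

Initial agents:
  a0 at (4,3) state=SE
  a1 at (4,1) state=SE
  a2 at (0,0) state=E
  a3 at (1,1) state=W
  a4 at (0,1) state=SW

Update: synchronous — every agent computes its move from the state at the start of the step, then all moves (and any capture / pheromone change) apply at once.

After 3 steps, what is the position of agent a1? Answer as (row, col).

(2, 0)

t=1: a0@(0,0):SE a1@(0,2):SE a2@(1,1):SE a3@(1,0):W a4@(1,0):SW
t=2: a0@(1,1):SE a1@(1,3):SE a2@(2,2):SE a3@(2,1):SE a4@(2,1):SE
t=3: a0@(2,2):SE a1@(2,0):SE a2@(3,3):SE a3@(3,2):SE a4@(3,2):SE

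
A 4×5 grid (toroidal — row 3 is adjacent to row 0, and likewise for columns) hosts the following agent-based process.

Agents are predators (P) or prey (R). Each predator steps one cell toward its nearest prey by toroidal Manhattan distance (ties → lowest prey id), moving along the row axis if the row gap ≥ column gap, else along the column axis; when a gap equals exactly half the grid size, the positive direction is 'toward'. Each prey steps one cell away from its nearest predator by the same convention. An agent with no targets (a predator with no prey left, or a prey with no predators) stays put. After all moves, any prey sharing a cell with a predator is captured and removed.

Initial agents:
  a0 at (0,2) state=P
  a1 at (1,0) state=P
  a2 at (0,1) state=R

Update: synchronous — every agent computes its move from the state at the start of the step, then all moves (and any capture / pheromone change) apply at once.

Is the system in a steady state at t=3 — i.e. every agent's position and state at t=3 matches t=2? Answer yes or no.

t=1: a0@(0,1):P a1@(0,0):P
t=2: (unchanged — steady state)

yes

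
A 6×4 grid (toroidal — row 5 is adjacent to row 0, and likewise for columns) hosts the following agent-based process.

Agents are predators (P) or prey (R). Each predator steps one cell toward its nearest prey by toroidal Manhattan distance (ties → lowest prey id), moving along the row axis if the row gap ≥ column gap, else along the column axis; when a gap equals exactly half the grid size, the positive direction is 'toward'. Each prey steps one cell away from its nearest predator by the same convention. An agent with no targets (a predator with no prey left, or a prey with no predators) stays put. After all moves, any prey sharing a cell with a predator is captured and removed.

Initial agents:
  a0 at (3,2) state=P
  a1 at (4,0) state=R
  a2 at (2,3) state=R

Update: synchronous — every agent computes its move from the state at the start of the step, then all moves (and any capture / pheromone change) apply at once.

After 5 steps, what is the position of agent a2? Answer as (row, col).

(3, 3)

t=1: a0@(2,2):P a1@(4,3):R a2@(1,3):R
t=2: a0@(1,2):P a1@(5,3):R a2@(0,3):R
t=3: a0@(0,2):P a1@(4,3):R a2@(5,3):R
t=4: a0@(5,2):P a1@(3,3):R a2@(4,3):R
t=5: a0@(4,2):P a1@(2,3):R a2@(3,3):R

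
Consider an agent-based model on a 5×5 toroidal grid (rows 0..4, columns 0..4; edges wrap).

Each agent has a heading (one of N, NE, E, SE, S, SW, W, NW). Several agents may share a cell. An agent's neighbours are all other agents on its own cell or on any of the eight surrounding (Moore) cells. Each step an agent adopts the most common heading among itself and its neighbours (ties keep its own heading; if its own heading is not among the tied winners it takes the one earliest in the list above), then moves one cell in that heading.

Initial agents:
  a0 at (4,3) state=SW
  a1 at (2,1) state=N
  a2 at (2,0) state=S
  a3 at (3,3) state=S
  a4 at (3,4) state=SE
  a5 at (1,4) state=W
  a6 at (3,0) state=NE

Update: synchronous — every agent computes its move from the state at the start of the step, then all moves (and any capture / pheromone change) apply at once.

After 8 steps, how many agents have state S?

t=1: a0@(0,2):SW a1@(1,1):N a2@(3,0):S a3@(4,3):S a4@(4,4):S a5@(1,3):W a6@(2,1):NE
t=2: a0@(1,1):SW a1@(0,1):N a2@(4,0):S a3@(0,3):S a4@(0,4):S a5@(1,2):W a6@(1,2):NE
t=3: a0@(2,0):SW a1@(4,1):N a2@(0,0):S a3@(1,3):S a4@(1,4):S a5@(1,1):W a6@(0,3):NE
t=4: a0@(3,4):SW a1@(3,1):N a2@(1,0):S a3@(2,3):S a4@(2,4):S a5@(1,0):W a6@(1,3):S
t=5: a0@(4,4):S a1@(2,1):N a2@(2,0):S a3@(3,3):S a4@(3,4):S a5@(2,0):S a6@(2,3):S
t=6: a0@(0,4):S a1@(3,1):S a2@(3,0):S a3@(4,3):S a4@(4,4):S a5@(3,0):S a6@(3,3):S
t=7: a0@(1,4):S a1@(4,1):S a2@(4,0):S a3@(0,3):S a4@(0,4):S a5@(4,0):S a6@(4,3):S
t=8: a0@(2,4):S a1@(0,1):S a2@(0,0):S a3@(1,3):S a4@(1,4):S a5@(0,0):S a6@(0,3):S

7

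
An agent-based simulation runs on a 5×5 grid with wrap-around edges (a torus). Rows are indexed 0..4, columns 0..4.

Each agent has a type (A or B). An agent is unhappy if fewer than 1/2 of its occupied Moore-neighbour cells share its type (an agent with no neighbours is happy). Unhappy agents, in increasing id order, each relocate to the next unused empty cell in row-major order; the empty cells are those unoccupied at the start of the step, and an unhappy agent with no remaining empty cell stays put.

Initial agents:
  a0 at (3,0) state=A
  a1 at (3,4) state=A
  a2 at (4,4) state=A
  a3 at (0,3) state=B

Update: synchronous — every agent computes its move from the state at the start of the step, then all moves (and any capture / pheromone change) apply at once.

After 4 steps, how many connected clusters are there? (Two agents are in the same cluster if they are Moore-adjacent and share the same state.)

2

t=1: a0@(3,0):A a1@(3,4):A a2@(4,4):A a3@(0,0):B
t=2: a0@(3,0):A a1@(3,4):A a2@(4,4):A a3@(0,1):B
t=3: (unchanged — steady state)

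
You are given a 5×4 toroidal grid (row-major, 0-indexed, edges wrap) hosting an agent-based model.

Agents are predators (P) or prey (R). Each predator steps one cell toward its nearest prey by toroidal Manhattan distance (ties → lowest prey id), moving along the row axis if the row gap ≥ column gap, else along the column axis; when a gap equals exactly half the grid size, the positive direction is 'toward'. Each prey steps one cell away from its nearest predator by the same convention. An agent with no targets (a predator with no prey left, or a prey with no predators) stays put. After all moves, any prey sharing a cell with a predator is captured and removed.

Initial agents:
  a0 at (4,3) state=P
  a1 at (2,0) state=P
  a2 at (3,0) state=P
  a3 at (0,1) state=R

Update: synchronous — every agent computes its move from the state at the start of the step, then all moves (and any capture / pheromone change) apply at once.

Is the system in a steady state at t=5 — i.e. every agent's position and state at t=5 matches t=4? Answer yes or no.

t=1: a0@(4,0):P a1@(1,0):P a2@(4,0):P a3@(0,0):R
t=2: a0@(0,0):P a1@(0,0):P a2@(0,0):P a3@(1,0):R
t=3: a0@(1,0):P a1@(1,0):P a2@(1,0):P a3@(2,0):R
t=4: a0@(2,0):P a1@(2,0):P a2@(2,0):P a3@(3,0):R
t=5: a0@(3,0):P a1@(3,0):P a2@(3,0):P a3@(4,0):R

no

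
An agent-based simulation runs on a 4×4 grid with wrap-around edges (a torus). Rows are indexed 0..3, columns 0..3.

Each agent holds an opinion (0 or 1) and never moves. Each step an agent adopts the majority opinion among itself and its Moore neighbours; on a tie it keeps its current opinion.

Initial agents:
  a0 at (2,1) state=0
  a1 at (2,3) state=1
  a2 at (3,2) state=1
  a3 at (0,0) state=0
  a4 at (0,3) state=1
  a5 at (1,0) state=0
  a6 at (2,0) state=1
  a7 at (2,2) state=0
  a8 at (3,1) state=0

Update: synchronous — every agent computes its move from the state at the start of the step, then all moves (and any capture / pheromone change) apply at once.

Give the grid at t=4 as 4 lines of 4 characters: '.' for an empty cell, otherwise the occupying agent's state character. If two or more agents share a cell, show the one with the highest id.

t=1: a0@(2,1):0 a1@(2,3):1 a2@(3,2):1 a3@(0,0):0 a4@(0,3):1 a5@(1,0):0 a6@(2,0):0 a7@(2,2):0 a8@(3,1):0
t=2: a0@(2,1):0 a1@(2,3):0 a2@(3,2):1 a3@(0,0):0 a4@(0,3):1 a5@(1,0):0 a6@(2,0):0 a7@(2,2):0 a8@(3,1):0
t=3: a0@(2,1):0 a1@(2,3):0 a2@(3,2):0 a3@(0,0):0 a4@(0,3):1 a5@(1,0):0 a6@(2,0):0 a7@(2,2):0 a8@(3,1):0
t=4: a0@(2,1):0 a1@(2,3):0 a2@(3,2):0 a3@(0,0):0 a4@(0,3):0 a5@(1,0):0 a6@(2,0):0 a7@(2,2):0 a8@(3,1):0

0..0
0...
0000
.00.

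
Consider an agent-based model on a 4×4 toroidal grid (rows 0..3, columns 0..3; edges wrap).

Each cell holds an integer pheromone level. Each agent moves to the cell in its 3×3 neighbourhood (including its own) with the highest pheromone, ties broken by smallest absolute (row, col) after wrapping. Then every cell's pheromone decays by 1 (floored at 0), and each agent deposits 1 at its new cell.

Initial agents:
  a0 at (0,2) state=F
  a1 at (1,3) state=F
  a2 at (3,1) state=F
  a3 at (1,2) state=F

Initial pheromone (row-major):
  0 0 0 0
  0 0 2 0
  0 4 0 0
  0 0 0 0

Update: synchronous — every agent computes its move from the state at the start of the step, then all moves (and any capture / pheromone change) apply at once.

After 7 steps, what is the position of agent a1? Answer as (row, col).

t=1: a0@(1,2) a1@(1,2) a2@(2,1) a3@(2,1) | pheromone: 0 0 0 0 / 0 0 3 0 / 0 5 0 0 / 0 0 0 0
t=2: a0@(2,1) a1@(2,1) a2@(2,1) a3@(2,1) | pheromone: 0 0 0 0 / 0 0 2 0 / 0 8 0 0 / 0 0 0 0
t=3: a0@(2,1) a1@(2,1) a2@(2,1) a3@(2,1) | pheromone: 0 0 0 0 / 0 0 1 0 / 0 11 0 0 / 0 0 0 0
t=4: a0@(2,1) a1@(2,1) a2@(2,1) a3@(2,1) | pheromone: 0 0 0 0 / 0 0 0 0 / 0 14 0 0 / 0 0 0 0
t=5: a0@(2,1) a1@(2,1) a2@(2,1) a3@(2,1) | pheromone: 0 0 0 0 / 0 0 0 0 / 0 17 0 0 / 0 0 0 0
t=6: a0@(2,1) a1@(2,1) a2@(2,1) a3@(2,1) | pheromone: 0 0 0 0 / 0 0 0 0 / 0 20 0 0 / 0 0 0 0
t=7: a0@(2,1) a1@(2,1) a2@(2,1) a3@(2,1) | pheromone: 0 0 0 0 / 0 0 0 0 / 0 23 0 0 / 0 0 0 0

(2, 1)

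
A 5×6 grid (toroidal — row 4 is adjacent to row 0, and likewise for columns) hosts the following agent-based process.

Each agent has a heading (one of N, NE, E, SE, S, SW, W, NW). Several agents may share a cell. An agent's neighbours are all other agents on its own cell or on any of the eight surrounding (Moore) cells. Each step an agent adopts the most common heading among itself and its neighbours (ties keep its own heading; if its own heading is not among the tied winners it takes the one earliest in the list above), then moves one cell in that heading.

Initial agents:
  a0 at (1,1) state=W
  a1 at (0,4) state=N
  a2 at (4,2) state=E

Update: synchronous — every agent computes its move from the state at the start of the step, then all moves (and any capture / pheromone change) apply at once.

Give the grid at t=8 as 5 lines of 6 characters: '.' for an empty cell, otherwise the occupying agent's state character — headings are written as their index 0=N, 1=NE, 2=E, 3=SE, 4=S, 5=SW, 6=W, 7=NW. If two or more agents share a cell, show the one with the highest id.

t=1: a0@(1,0):W a1@(4,4):N a2@(4,3):E
t=2: a0@(1,5):W a1@(3,4):N a2@(4,4):E
t=3: a0@(1,4):W a1@(2,4):N a2@(4,5):E
t=4: a0@(1,3):W a1@(1,4):N a2@(4,0):E
t=5: a0@(1,2):W a1@(0,4):N a2@(4,1):E
t=6: a0@(1,1):W a1@(4,4):N a2@(4,2):E
t=7: a0@(1,0):W a1@(3,4):N a2@(4,3):E
t=8: a0@(1,5):W a1@(2,4):N a2@(4,4):E

......
.....6
....0.
......
....2.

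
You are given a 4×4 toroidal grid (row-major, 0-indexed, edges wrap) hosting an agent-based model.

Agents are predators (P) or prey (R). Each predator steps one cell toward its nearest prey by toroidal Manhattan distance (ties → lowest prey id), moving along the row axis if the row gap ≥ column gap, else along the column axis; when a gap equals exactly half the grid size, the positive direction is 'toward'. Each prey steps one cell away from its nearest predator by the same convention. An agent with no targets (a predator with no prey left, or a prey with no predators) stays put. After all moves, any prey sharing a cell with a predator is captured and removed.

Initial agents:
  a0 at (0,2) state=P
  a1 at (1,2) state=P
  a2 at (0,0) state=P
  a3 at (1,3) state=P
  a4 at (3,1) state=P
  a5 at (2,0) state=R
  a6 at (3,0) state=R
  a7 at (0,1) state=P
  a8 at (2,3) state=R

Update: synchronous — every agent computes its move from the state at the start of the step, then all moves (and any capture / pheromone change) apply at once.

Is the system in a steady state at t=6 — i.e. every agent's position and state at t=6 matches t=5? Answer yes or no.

yes

t=1: a0@(0,3):P a1@(2,2):P a2@(3,0):P a3@(2,3):P a4@(3,0):P a5@(1,0):R a6@(2,0):R a7@(3,1):P a8@(3,3):R
t=2: a0@(3,3):P a1@(2,3):P a2@(2,0):P a3@(2,0):P a4@(2,0):P a6@(1,0):R a7@(2,1):P
t=3: a0@(0,3):P a1@(1,3):P a2@(1,0):P a3@(1,0):P a4@(1,0):P a6@(0,0):R a7@(1,1):P
t=4: a0@(0,0):P a1@(0,3):P a2@(0,0):P a3@(0,0):P a4@(0,0):P a7@(0,1):P
t=5: (unchanged — steady state)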